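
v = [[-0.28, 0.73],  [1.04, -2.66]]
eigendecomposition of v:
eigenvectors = [[0.93,-0.26],[0.36,0.96]]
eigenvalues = [0.0, -2.94]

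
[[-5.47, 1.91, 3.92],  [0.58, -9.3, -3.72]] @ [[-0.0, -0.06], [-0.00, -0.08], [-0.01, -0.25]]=[[-0.04, -0.8],[0.04, 1.64]]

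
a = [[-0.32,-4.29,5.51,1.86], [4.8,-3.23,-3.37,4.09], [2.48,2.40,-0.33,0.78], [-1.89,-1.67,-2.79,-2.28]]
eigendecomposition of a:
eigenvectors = [[0.01-0.49j,(0.01+0.49j),(0.7+0j),(-0.55+0j)], [(-0.76+0j),(-0.76-0j),-0.07+0.00j,0.26+0.00j], [(-0.06+0.35j),(-0.06-0.35j),(0.45+0j),0.08+0.00j], [-0.05-0.24j,-0.05+0.24j,(-0.55+0j),0.79+0.00j]]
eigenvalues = [(-3.28+5.87j), (-3.28-5.87j), (2.2+0j), (-1.8+0j)]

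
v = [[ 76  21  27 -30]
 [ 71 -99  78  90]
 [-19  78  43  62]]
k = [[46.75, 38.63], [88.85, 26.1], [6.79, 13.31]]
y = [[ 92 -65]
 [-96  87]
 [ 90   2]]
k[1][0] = 88.85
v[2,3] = 62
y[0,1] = -65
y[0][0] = 92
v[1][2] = 78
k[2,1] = 13.31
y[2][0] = 90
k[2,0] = 6.79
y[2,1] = 2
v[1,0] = 71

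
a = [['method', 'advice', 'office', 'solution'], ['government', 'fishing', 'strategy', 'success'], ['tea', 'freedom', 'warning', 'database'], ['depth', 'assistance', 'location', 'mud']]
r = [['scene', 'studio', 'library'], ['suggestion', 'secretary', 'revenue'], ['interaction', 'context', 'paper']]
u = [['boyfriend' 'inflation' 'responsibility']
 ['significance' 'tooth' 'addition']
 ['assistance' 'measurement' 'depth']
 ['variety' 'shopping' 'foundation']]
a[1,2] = 'strategy'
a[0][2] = 'office'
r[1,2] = 'revenue'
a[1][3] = 'success'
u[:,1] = ['inflation', 'tooth', 'measurement', 'shopping']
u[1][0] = 'significance'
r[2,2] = 'paper'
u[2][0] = 'assistance'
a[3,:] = ['depth', 'assistance', 'location', 'mud']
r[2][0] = 'interaction'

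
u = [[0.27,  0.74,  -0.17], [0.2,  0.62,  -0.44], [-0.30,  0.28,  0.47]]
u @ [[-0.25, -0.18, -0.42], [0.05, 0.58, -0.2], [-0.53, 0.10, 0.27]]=[[0.06, 0.36, -0.31], [0.21, 0.28, -0.33], [-0.16, 0.26, 0.2]]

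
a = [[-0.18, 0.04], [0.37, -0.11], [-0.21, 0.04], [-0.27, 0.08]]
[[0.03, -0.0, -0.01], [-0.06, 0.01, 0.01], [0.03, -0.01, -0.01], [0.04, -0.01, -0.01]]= a @[[-0.13, 0.03, 0.04], [0.08, 0.02, 0.0]]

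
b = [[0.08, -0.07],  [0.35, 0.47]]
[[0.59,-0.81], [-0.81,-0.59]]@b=[[-0.24, -0.42], [-0.27, -0.22]]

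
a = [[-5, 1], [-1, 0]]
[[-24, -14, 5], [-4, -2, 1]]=a @ [[4, 2, -1], [-4, -4, 0]]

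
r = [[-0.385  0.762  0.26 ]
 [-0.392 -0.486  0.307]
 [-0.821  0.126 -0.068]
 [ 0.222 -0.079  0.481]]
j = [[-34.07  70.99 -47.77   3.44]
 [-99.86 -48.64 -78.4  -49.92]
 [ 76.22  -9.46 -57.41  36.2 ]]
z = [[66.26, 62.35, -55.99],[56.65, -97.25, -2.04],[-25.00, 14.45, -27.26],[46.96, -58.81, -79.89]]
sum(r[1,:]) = -0.571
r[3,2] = 0.481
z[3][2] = -79.89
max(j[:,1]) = 70.99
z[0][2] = -55.99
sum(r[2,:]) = -0.7629999999999999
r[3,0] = 0.222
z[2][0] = -25.0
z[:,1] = [62.35, -97.25, 14.45, -58.81]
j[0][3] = 3.44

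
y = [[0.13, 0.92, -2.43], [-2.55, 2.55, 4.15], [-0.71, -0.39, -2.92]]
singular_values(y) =[6.19, 2.58, 1.07]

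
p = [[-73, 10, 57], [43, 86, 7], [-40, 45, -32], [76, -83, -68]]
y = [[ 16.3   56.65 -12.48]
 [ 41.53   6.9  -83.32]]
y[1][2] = -83.32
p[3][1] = -83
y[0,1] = 56.65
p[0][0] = -73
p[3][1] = -83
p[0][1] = 10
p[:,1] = [10, 86, 45, -83]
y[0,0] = 16.3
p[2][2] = -32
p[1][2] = 7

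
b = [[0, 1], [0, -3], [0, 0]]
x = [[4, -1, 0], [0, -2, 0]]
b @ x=[[0, -2, 0], [0, 6, 0], [0, 0, 0]]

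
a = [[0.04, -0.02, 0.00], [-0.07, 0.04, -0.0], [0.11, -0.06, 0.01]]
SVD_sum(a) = [[0.04, -0.02, 0.00], [-0.07, 0.04, -0.00], [0.11, -0.06, 0.01]] + [[-0.00, -0.0, -0.00], [0.00, 0.00, 0.00], [0.00, 0.0, 0.00]] + [[0.00, 0.0, -0.00], [0.0, 0.00, -0.00], [-0.00, -0.0, 0.00]]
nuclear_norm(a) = 0.16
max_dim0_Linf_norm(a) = 0.11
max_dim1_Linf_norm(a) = 0.11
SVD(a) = [[-0.29, -0.36, 0.89], [0.52, 0.72, 0.46], [-0.81, 0.59, -0.02]] @ diag([0.15575629464924914, 0.005941947363469193, 0.00216100408746621]) @ [[-0.88, 0.48, -0.05], [0.0, 0.11, 0.99], [0.48, 0.87, -0.10]]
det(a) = 0.00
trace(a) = 0.09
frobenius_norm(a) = 0.16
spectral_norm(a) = 0.16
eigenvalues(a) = [0.01, 0.08, 0.0]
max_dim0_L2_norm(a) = 0.14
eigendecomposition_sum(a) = [[0.0, 0.00, 0.0], [0.0, 0.00, 0.00], [-0.02, 0.01, 0.01]] + [[0.04, -0.02, 0.0],[-0.07, 0.04, 0.00],[0.13, -0.07, 0.0]] + [[0.00, 0.00, 0.0], [0.00, 0.00, 0.00], [0.0, 0.0, 0.00]]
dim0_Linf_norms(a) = [0.11, 0.06, 0.01]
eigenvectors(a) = [[0.0,-0.26,0.47],[0.0,0.48,0.87],[1.00,-0.84,0.14]]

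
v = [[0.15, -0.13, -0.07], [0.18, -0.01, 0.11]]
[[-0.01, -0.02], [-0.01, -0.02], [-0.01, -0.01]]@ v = [[-0.01,  0.00,  -0.00], [-0.01,  0.00,  -0.00], [-0.0,  0.0,  -0.00]]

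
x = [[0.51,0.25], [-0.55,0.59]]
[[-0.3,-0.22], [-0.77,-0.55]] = x @ [[0.03, 0.02], [-1.28, -0.92]]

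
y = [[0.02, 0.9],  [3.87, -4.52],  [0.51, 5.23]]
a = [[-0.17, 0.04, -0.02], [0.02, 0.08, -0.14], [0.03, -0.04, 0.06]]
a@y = [[0.14, -0.44], [0.24, -1.08], [-0.12, 0.52]]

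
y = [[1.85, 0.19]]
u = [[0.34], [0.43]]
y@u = [[0.71]]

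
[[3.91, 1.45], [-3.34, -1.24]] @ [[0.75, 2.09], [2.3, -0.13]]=[[6.27, 7.98], [-5.36, -6.82]]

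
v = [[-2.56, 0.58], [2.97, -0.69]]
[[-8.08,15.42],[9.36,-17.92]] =v @ [[3.26,  -5.66], [0.46,  1.61]]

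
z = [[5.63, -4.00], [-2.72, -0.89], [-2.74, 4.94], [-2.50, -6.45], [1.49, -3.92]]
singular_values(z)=[10.41, 6.7]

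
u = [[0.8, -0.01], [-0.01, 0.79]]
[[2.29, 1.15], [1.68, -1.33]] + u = [[3.09, 1.14],[1.67, -0.54]]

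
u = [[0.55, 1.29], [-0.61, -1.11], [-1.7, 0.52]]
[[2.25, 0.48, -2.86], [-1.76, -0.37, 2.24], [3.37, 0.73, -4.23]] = u@[[-1.28, -0.28, 1.6],[2.29, 0.49, -2.9]]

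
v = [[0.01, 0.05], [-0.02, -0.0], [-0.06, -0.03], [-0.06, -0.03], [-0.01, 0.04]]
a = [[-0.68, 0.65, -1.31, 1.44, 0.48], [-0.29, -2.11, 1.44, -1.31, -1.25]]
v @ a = [[-0.02, -0.1, 0.06, -0.05, -0.06],[0.01, -0.01, 0.03, -0.03, -0.01],[0.05, 0.02, 0.04, -0.05, 0.01],[0.05, 0.02, 0.04, -0.05, 0.01],[-0.0, -0.09, 0.07, -0.07, -0.05]]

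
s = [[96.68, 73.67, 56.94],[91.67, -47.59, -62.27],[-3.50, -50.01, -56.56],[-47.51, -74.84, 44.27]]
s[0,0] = 96.68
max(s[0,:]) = 96.68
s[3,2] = 44.27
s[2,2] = -56.56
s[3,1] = -74.84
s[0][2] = 56.94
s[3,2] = 44.27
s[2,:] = [-3.5, -50.01, -56.56]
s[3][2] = 44.27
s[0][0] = 96.68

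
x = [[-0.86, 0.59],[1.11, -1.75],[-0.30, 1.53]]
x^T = [[-0.86, 1.11, -0.3],  [0.59, -1.75, 1.53]]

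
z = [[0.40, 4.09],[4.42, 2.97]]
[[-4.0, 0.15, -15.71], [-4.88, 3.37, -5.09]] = z @[[-0.48, 0.79, 1.53], [-0.93, -0.04, -3.99]]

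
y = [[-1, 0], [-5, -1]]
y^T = [[-1, -5], [0, -1]]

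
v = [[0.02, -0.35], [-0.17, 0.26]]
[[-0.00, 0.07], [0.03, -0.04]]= v@[[-0.20, -0.05], [-0.01, -0.19]]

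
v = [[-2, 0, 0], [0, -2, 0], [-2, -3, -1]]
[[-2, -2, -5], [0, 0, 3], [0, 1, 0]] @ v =[[14, 19, 5], [-6, -9, -3], [0, -2, 0]]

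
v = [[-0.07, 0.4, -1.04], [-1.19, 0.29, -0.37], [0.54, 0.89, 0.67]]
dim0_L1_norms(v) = [1.8, 1.58, 2.08]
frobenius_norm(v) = 2.10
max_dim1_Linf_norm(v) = 1.19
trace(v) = 0.89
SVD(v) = [[-0.46,-0.53,0.71], [-0.67,-0.31,-0.67], [0.58,-0.79,-0.21]] @ diag([1.6049376869322551, 1.013893036312597, 0.9013300904670641]) @ [[0.71, 0.08, 0.69], [-0.01, -0.99, 0.13], [0.7, -0.11, -0.71]]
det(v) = 1.47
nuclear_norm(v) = 3.52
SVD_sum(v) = [[-0.53,-0.06,-0.51], [-0.77,-0.09,-0.75], [0.66,0.08,0.64]] + [[0.01,0.53,-0.07],[0.00,0.32,-0.04],[0.01,0.79,-0.11]] + [[0.45,  -0.07,  -0.46], [-0.42,  0.06,  0.43], [-0.13,  0.02,  0.13]]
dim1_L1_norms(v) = [1.51, 1.85, 2.1]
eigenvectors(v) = [[0.60+0.00j, 0.60-0.00j, (-0.5+0j)], [0.29+0.53j, (0.29-0.53j), 0.52+0.00j], [(0.09-0.52j), (0.09+0.52j), 0.69+0.00j]]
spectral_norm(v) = 1.60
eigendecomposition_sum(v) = [[-0.13+0.49j, 0.35+0.21j, (-0.36+0.2j)], [(-0.49+0.12j), (-0.01+0.41j), -0.35-0.22j], [(0.4+0.18j), (0.23-0.27j), (0.12+0.34j)]] + [[(-0.13-0.49j), (0.35-0.21j), (-0.36-0.2j)], [-0.49-0.12j, -0.01-0.41j, (-0.35+0.22j)], [(0.4-0.18j), (0.23+0.27j), (0.12-0.34j)]] + [[(0.19+0j), -0.31+0.00j, (-0.32-0j)], [-0.20-0.00j, 0.32-0.00j, (0.33+0j)], [-0.27-0.00j, 0.42-0.00j, (0.43+0j)]]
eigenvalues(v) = [(-0.03+1.24j), (-0.03-1.24j), (0.95+0j)]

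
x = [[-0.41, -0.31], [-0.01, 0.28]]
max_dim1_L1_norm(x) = 0.72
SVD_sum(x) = [[-0.35, -0.36], [0.14, 0.14]] + [[-0.06, 0.05], [-0.15, 0.14]]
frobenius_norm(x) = 0.59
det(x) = -0.12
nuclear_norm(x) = 0.76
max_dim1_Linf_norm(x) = 0.41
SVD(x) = [[-0.93, 0.36],[0.36, 0.93]] @ diag([0.5437737646388464, 0.2168181101534103]) @ [[0.70, 0.72], [-0.72, 0.70]]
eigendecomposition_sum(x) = [[-0.41, -0.18],  [-0.01, -0.00]] + [[0.00, -0.13], [-0.00, 0.28]]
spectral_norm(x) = 0.54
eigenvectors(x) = [[-1.00, 0.41], [-0.01, -0.91]]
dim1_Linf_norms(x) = [0.41, 0.28]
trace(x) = -0.13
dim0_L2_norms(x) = [0.41, 0.42]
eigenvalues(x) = [-0.41, 0.28]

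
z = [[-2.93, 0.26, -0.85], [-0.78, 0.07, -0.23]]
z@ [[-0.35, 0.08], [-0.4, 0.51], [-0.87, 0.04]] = [[1.66, -0.14], [0.45, -0.04]]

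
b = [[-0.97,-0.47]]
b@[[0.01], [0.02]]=[[-0.02]]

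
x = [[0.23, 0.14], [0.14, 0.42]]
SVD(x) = [[0.47, 0.88],[0.88, -0.47]] @ diag([0.4941892431568863, 0.15581075684311368]) @ [[0.47, 0.88], [0.88, -0.47]]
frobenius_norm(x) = 0.52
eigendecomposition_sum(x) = [[0.12, -0.06], [-0.06, 0.03]] + [[0.11, 0.2], [0.2, 0.39]]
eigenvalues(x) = [0.16, 0.49]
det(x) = 0.08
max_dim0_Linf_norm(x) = 0.42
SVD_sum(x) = [[0.11, 0.2], [0.20, 0.39]] + [[0.12, -0.06], [-0.06, 0.03]]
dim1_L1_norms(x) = [0.37, 0.56]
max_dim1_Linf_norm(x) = 0.42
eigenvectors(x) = [[-0.88, -0.47], [0.47, -0.88]]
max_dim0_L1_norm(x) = 0.56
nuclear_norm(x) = 0.65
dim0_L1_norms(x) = [0.37, 0.56]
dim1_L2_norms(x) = [0.27, 0.44]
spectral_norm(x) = 0.49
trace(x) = 0.65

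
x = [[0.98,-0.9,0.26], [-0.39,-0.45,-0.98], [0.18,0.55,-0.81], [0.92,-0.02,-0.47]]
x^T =[[0.98, -0.39, 0.18, 0.92],[-0.90, -0.45, 0.55, -0.02],[0.26, -0.98, -0.81, -0.47]]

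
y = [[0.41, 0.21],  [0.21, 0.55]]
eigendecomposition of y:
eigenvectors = [[-0.81, -0.58], [0.58, -0.81]]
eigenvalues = [0.26, 0.7]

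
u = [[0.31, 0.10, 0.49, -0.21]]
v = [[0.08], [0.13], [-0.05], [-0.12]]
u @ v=[[0.04]]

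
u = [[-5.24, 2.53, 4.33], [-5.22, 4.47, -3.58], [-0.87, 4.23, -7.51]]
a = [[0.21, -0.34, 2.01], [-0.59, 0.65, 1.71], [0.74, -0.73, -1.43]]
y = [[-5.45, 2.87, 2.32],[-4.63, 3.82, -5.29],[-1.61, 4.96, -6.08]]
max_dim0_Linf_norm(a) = 2.01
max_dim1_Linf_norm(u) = 7.51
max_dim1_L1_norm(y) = 13.74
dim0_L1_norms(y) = [11.69, 11.65, 13.69]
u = a + y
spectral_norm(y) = 11.36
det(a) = -0.18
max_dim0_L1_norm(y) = 13.69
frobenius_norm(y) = 13.10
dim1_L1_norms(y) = [10.64, 13.74, 12.65]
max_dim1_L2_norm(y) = 8.01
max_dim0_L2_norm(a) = 3.0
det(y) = -111.78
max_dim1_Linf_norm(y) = 6.08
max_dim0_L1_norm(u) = 15.42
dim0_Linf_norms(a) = [0.74, 0.73, 2.01]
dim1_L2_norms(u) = [7.25, 7.75, 8.66]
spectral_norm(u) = 10.89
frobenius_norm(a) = 3.32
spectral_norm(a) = 3.11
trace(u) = -8.28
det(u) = -73.52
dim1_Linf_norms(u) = [5.24, 5.22, 7.51]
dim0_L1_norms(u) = [11.33, 11.23, 15.42]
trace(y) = -7.71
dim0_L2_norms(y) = [7.33, 6.89, 8.39]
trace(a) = -0.57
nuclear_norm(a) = 4.33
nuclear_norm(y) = 19.24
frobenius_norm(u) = 13.70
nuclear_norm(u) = 19.98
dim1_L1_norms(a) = [2.56, 2.95, 2.9]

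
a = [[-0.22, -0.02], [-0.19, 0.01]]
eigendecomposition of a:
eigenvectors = [[-0.79, 0.08], [-0.61, -1.0]]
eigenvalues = [-0.24, 0.03]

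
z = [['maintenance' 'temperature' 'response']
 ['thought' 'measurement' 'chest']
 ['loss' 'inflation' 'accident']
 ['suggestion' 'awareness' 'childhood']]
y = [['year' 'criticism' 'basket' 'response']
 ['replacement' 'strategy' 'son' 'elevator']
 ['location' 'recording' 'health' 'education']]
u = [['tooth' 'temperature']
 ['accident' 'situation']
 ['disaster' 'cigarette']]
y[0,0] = 'year'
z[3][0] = 'suggestion'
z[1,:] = ['thought', 'measurement', 'chest']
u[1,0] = 'accident'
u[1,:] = ['accident', 'situation']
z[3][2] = 'childhood'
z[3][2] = 'childhood'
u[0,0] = 'tooth'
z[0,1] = 'temperature'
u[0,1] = 'temperature'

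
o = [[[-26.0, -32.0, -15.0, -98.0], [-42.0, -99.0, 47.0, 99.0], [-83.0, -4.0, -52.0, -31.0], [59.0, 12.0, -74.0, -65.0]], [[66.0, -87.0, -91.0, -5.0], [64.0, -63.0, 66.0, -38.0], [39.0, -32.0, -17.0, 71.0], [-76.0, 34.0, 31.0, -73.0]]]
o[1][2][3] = 71.0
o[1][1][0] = 64.0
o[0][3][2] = -74.0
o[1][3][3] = -73.0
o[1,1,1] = -63.0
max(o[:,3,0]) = 59.0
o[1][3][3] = -73.0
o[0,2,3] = -31.0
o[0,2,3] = -31.0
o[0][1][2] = 47.0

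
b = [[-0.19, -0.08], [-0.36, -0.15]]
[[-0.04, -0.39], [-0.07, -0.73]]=b @ [[0.30, 1.84], [-0.25, 0.46]]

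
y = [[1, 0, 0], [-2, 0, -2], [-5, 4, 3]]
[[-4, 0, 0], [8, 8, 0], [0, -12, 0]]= y @ [[-4, 0, 0], [-5, 0, 0], [0, -4, 0]]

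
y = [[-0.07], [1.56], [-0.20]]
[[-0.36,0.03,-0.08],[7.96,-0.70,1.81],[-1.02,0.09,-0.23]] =y @ [[5.10, -0.45, 1.16]]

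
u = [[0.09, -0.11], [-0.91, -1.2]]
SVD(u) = [[0.02, 1.0], [1.0, -0.02]] @ diag([1.506391731277485, 0.13814467756240442]) @ [[-0.6, -0.80], [0.80, -0.6]]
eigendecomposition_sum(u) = [[0.16, -0.01], [-0.10, 0.01]] + [[-0.07, -0.1], [-0.81, -1.21]]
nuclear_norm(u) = 1.64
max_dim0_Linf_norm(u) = 1.2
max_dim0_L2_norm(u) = 1.21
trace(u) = -1.11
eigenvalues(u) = [0.16, -1.27]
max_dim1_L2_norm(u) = 1.51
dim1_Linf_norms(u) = [0.11, 1.2]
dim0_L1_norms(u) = [1.0, 1.31]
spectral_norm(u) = 1.51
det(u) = -0.21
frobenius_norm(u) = 1.51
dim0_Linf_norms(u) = [0.91, 1.2]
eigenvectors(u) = [[0.83, 0.08], [-0.56, 1.00]]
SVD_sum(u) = [[-0.02, -0.03], [-0.91, -1.2]] + [[0.11, -0.08], [-0.00, 0.00]]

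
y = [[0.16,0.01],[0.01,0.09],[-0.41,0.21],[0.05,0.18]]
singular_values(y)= [0.48, 0.22]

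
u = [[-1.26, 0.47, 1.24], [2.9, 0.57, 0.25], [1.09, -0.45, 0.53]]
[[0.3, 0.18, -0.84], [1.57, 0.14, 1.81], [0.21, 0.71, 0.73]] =u @ [[0.36,0.13,0.64], [0.78,-0.65,-0.08], [0.31,0.52,-0.0]]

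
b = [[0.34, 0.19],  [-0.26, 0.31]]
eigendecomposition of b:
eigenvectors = [[-0.04-0.65j, -0.04+0.65j], [(0.76+0j), (0.76-0j)]]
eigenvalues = [(0.33+0.22j), (0.33-0.22j)]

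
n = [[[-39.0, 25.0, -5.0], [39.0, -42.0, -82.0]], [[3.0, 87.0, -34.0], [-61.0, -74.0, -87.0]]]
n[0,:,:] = [[-39.0, 25.0, -5.0], [39.0, -42.0, -82.0]]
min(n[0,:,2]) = -82.0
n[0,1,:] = [39.0, -42.0, -82.0]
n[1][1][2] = -87.0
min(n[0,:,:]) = -82.0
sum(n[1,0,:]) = 56.0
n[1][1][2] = -87.0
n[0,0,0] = -39.0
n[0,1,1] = -42.0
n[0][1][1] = -42.0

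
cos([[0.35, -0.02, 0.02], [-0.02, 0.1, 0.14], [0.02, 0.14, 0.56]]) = [[0.94,0.00,-0.01], [0.0,0.99,-0.04], [-0.01,-0.04,0.84]]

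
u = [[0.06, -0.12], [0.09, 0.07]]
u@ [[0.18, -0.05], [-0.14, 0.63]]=[[0.03, -0.08], [0.01, 0.04]]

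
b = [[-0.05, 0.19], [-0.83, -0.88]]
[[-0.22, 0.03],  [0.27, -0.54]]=b @[[0.72,0.38],[-0.99,0.26]]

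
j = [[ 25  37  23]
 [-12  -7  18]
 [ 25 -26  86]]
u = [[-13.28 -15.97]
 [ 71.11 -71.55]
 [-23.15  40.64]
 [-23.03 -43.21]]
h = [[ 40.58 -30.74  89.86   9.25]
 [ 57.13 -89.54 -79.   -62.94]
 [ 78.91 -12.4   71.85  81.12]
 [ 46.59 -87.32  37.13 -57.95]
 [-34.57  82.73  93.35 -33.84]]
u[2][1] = 40.64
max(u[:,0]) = 71.11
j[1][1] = -7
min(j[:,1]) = -26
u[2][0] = -23.15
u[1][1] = -71.55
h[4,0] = -34.57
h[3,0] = 46.59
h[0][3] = 9.25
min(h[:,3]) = -62.94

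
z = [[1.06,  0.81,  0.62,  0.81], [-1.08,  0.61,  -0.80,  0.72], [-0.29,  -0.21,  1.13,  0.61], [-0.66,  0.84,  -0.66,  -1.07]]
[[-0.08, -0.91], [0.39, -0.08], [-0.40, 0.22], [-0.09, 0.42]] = z@[[0.1,-0.51], [-0.10,-0.23], [-0.48,0.24], [0.24,-0.41]]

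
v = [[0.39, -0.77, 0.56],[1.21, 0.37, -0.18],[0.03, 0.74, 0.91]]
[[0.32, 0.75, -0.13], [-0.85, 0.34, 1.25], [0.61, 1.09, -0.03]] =v @ [[-0.55, 0.43, 0.87],[-0.12, 0.06, 0.35],[0.79, 1.13, -0.35]]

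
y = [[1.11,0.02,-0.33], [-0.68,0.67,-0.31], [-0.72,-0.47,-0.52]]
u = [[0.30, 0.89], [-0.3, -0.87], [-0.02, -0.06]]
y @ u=[[0.33, 0.99], [-0.40, -1.17], [-0.06, -0.2]]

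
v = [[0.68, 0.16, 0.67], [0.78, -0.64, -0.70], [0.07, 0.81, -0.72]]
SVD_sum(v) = [[-0.13, 0.08, 0.22], [0.56, -0.36, -0.94], [0.18, -0.12, -0.3]] + [[0.3,  -0.4,  0.34],[0.21,  -0.28,  0.24],[-0.45,  0.6,  -0.50]] + [[0.51,0.48,0.12], [0.01,0.01,0.0], [0.34,0.32,0.08]]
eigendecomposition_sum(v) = [[(0.77-0j), (0.2+0j), 0.23+0.00j], [(0.3-0j), (0.08+0j), 0.09+0.00j], [0.19-0.00j, (0.05+0j), 0.06+0.00j]] + [[-0.04+0.08j,(-0.02-0.2j),(0.22-0j)], [0.24-0.05j,-0.36+0.39j,-0.40-0.45j], [(-0.06-0.22j),(0.38+0.31j),(-0.39+0.39j)]] + [[-0.04-0.08j, (-0.02+0.2j), (0.22+0j)], [(0.24+0.05j), (-0.36-0.39j), (-0.4+0.45j)], [-0.06+0.22j, (0.38-0.31j), -0.39-0.39j]]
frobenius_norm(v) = 1.90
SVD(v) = [[-0.22, 0.52, -0.83], [0.93, 0.36, -0.01], [0.29, -0.77, -0.56]] @ diag([1.2370184378743623, 1.1681202605692316, 0.8541548110304963]) @ [[0.49,-0.32,-0.82], [0.50,-0.67,0.56], [-0.72,-0.68,-0.17]]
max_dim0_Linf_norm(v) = 0.81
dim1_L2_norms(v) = [0.97, 1.23, 1.09]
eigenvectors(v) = [[(0.91+0j), 0.17-0.20j, (0.17+0.2j)], [(0.36+0j), (-0.71+0j), -0.71-0.00j], [0.22+0.00j, 0.04+0.65j, (0.04-0.65j)]]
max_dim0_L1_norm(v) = 2.09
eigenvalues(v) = [(0.9+0j), (-0.79+0.86j), (-0.79-0.86j)]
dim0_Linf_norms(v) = [0.78, 0.81, 0.72]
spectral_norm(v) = 1.24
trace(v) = -0.68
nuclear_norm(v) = 3.26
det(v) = 1.23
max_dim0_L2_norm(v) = 1.21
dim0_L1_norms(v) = [1.53, 1.61, 2.09]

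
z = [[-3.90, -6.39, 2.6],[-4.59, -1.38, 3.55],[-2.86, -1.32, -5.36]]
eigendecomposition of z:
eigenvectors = [[(-0.65+0j), (-0.64+0j), -0.64-0.00j],[(0.75+0j), (-0.41+0.11j), (-0.41-0.11j)],[0.10+0.00j, (-0.29-0.57j), (-0.29+0.57j)]]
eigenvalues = [(3.08+0j), (-6.86+3.41j), (-6.86-3.41j)]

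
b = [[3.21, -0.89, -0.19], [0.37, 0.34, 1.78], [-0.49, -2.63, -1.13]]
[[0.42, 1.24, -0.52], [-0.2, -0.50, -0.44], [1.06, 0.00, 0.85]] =b @ [[0.02, 0.39, -0.23], [-0.39, 0.09, -0.21], [-0.04, -0.38, -0.16]]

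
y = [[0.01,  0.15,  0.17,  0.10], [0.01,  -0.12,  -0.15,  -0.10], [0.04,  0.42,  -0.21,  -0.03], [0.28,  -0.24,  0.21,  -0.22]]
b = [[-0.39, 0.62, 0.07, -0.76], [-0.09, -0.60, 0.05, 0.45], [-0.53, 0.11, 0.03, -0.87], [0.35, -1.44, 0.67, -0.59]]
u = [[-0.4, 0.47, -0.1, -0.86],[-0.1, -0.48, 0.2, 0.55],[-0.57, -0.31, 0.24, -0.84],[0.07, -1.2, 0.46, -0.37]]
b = y + u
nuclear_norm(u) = 3.43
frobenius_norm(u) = 2.17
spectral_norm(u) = 1.53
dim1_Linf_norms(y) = [0.17, 0.15, 0.42, 0.28]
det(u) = -0.00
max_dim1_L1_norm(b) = 3.05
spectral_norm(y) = 0.60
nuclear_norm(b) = 3.88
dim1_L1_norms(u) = [1.83, 1.33, 1.96, 2.1]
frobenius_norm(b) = 2.39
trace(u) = -1.01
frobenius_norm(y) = 0.75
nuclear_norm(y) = 1.23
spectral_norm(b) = 1.84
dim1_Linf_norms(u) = [0.86, 0.55, 0.84, 1.2]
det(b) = 0.15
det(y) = -0.00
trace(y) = -0.54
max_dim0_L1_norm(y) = 0.93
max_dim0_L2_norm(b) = 1.68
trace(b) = -1.55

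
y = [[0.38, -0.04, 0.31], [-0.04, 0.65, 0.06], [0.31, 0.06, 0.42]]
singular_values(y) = [0.72, 0.65, 0.08]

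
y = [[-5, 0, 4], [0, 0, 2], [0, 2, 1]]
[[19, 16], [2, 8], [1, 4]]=y@[[-3, 0], [0, 0], [1, 4]]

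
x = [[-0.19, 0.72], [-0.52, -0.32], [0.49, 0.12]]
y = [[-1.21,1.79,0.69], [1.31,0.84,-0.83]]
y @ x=[[-0.36, -1.36], [-1.09, 0.57]]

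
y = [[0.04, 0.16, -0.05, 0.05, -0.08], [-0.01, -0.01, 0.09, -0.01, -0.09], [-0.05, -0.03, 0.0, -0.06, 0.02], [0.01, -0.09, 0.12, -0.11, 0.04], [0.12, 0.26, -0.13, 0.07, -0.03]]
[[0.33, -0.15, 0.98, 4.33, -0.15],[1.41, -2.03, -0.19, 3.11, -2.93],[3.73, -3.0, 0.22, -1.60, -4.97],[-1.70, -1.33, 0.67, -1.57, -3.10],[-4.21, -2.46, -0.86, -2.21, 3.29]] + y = [[0.37, 0.01, 0.93, 4.38, -0.23], [1.4, -2.04, -0.10, 3.10, -3.02], [3.68, -3.03, 0.22, -1.66, -4.95], [-1.69, -1.42, 0.79, -1.68, -3.06], [-4.09, -2.2, -0.99, -2.14, 3.26]]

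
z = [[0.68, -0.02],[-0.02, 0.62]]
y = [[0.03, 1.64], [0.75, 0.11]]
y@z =[[-0.01,1.02], [0.51,0.05]]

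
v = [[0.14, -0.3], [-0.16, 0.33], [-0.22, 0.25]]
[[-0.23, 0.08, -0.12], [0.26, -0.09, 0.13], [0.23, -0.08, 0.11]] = v @ [[-0.36, 0.11, -0.1], [0.61, -0.21, 0.35]]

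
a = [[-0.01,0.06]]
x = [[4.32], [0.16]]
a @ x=[[-0.03]]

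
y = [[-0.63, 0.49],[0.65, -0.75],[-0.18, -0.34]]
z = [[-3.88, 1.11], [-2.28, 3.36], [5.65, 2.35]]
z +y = [[-4.51, 1.6],  [-1.63, 2.61],  [5.47, 2.01]]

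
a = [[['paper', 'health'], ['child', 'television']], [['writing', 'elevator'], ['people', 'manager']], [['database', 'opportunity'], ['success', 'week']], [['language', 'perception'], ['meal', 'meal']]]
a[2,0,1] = 'opportunity'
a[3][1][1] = 'meal'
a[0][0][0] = 'paper'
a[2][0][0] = 'database'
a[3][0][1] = 'perception'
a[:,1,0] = ['child', 'people', 'success', 'meal']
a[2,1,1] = 'week'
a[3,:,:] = [['language', 'perception'], ['meal', 'meal']]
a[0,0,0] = 'paper'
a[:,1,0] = ['child', 'people', 'success', 'meal']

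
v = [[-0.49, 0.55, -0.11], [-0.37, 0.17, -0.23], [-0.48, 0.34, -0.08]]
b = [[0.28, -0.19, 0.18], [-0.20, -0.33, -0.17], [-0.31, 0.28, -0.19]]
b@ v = [[-0.15, 0.18, -0.00], [0.3, -0.22, 0.11], [0.14, -0.19, -0.02]]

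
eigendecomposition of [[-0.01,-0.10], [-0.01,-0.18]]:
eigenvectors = [[1.00, 0.49], [-0.06, 0.87]]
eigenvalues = [-0.0, -0.19]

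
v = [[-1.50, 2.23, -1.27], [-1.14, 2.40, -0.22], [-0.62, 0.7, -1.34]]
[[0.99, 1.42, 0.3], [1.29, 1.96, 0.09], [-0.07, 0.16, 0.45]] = v @ [[-0.81,0.29,0.69], [0.20,0.98,0.32], [0.53,0.26,-0.49]]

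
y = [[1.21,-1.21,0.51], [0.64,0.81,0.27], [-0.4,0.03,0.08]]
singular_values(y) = [1.81, 1.09, 0.22]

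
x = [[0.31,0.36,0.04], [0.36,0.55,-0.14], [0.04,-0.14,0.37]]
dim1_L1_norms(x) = [0.71, 1.05, 0.55]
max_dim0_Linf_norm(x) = 0.55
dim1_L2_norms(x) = [0.48, 0.67, 0.4]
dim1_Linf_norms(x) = [0.36, 0.55, 0.37]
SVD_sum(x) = [[0.25, 0.37, -0.09], [0.37, 0.55, -0.13], [-0.09, -0.13, 0.03]] + [[0.05, -0.0, 0.13], [-0.0, 0.00, -0.01], [0.13, -0.01, 0.34]] + [[0.01, -0.01, -0.00], [-0.01, 0.0, 0.00], [-0.0, 0.0, 0.00]]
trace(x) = 1.23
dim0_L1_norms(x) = [0.71, 1.05, 0.55]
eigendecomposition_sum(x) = [[0.25, 0.37, -0.09], [0.37, 0.55, -0.13], [-0.09, -0.13, 0.03]] + [[0.01, -0.01, -0.00], [-0.01, 0.0, 0.00], [-0.00, 0.0, 0.0]] + [[0.05,-0.00,0.13], [-0.00,0.0,-0.01], [0.13,-0.01,0.34]]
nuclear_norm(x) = 1.23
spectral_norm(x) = 0.83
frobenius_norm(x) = 0.91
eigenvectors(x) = [[-0.55,-0.75,0.37],[-0.81,0.58,-0.02],[0.20,0.31,0.93]]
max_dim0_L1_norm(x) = 1.05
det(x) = 0.00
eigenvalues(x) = [0.83, 0.01, 0.39]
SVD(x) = [[-0.55,  0.37,  -0.75], [-0.81,  -0.02,  0.58], [0.20,  0.93,  0.31]] @ diag([0.8279121180968599, 0.3892249606130845, 0.012862921290055687]) @ [[-0.55, -0.81, 0.2], [0.37, -0.02, 0.93], [-0.75, 0.58, 0.31]]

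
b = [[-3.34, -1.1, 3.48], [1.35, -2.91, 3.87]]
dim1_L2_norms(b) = [4.95, 5.03]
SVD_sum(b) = [[-0.94, -1.99, 3.62], [-0.97, -2.05, 3.74]] + [[-2.4, 0.89, -0.14], [2.32, -0.86, 0.13]]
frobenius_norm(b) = 7.05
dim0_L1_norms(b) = [4.69, 4.01, 7.35]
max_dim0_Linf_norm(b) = 3.87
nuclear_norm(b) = 9.65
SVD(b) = [[-0.70, -0.72], [-0.72, 0.7]] @ diag([6.08586792452389, 3.564507203703098]) @ [[0.22,0.47,-0.85], [0.94,-0.35,0.05]]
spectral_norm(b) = 6.09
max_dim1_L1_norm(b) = 8.13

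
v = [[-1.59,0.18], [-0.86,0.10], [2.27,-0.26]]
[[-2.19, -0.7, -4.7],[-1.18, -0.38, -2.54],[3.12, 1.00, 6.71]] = v@[[1.55, 0.50, 2.77],[1.53, 0.50, -1.62]]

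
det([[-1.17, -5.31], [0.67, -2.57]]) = 6.565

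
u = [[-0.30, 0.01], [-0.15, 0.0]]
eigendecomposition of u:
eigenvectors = [[-0.89, -0.03],[-0.45, -1.00]]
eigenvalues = [-0.29, -0.01]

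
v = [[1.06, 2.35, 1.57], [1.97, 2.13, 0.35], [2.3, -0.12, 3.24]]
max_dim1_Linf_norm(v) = 3.24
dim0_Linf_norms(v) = [2.3, 2.35, 3.24]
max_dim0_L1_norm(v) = 5.33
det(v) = -13.81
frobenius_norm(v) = 5.78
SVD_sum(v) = [[1.68, 1.19, 1.76], [1.48, 1.04, 1.55], [2.16, 1.53, 2.27]] + [[-0.03, 0.92, -0.59],[-0.04, 1.3, -0.84],[0.05, -1.61, 1.04]] + [[-0.59, 0.24, 0.4], [0.53, -0.22, -0.36], [0.09, -0.04, -0.06]]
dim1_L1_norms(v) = [4.98, 4.45, 5.66]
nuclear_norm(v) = 8.73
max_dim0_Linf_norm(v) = 3.24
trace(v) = 6.43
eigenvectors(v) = [[0.79, -0.55, -0.26], [-0.44, -0.46, -0.64], [-0.43, -0.69, 0.72]]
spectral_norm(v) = 5.01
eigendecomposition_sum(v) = [[-0.7, 0.51, 0.21], [0.38, -0.28, -0.12], [0.38, -0.28, -0.11]] + [[1.69, 1.31, 1.77],[1.42, 1.1, 1.48],[2.11, 1.64, 2.21]] + [[0.07, 0.53, -0.41], [0.17, 1.32, -1.02], [-0.19, -1.48, 1.14]]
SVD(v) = [[-0.54, -0.41, -0.74], [-0.48, -0.57, 0.67], [-0.69, 0.71, 0.12]] @ diag([5.013892833898706, 2.696415123372655, 1.0215302896274963]) @ [[-0.62, -0.44, -0.65], [0.03, -0.84, 0.54], [0.78, -0.32, -0.53]]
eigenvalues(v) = [-1.09, 5.0, 2.53]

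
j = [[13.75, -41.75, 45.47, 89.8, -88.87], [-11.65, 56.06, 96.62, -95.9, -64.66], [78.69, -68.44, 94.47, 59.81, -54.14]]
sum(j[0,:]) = 18.39999999999999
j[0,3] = 89.8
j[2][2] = 94.47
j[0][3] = 89.8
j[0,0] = 13.75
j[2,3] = 59.81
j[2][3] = 59.81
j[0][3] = 89.8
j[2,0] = 78.69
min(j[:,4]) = -88.87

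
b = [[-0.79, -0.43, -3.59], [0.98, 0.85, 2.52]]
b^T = [[-0.79,0.98],[-0.43,0.85],[-3.59,2.52]]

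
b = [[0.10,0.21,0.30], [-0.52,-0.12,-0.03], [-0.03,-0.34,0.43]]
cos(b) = [[1.06, 0.05, -0.08], [-0.01, 1.04, 0.08], [-0.08, 0.05, 0.91]]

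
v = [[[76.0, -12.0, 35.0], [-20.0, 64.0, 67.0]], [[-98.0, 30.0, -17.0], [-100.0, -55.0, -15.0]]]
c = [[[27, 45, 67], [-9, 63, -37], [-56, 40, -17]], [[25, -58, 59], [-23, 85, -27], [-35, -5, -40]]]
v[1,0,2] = -17.0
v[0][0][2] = 35.0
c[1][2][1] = -5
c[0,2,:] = [-56, 40, -17]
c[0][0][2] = 67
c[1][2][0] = -35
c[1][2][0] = -35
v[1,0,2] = -17.0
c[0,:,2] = [67, -37, -17]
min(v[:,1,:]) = -100.0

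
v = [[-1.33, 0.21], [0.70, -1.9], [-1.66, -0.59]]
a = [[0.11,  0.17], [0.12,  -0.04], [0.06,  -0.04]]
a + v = [[-1.22, 0.38], [0.82, -1.94], [-1.60, -0.63]]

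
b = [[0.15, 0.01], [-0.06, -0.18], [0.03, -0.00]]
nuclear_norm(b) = 0.34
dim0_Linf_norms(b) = [0.15, 0.18]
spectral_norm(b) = 0.21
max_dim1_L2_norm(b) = 0.19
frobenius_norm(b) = 0.24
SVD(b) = [[-0.49, -0.85],[0.86, -0.5],[-0.09, -0.18]] @ diag([0.20580007313023777, 0.13094399527885486]) @ [[-0.63,-0.78], [-0.78,0.63]]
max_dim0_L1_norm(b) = 0.24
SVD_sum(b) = [[0.06, 0.08], [-0.11, -0.14], [0.01, 0.01]] + [[0.09, -0.07], [0.05, -0.04], [0.02, -0.01]]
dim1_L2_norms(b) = [0.15, 0.19, 0.03]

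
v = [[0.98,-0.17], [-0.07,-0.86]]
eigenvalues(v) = [0.99, -0.87]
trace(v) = 0.12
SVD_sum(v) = [[0.89, -0.39], [0.26, -0.11]] + [[0.09, 0.22], [-0.33, -0.75]]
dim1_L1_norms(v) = [1.15, 0.93]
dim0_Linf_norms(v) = [0.98, 0.86]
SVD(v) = [[-0.96, -0.28], [-0.28, 0.96]] @ diag([1.0058955771385227, 0.8496905836203896]) @ [[-0.92, 0.40], [-0.40, -0.92]]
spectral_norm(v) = 1.01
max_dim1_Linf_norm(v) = 0.98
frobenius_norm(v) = 1.32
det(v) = -0.85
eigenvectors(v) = [[1.00, 0.09], [-0.04, 1.0]]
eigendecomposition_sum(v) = [[0.98,-0.09], [-0.04,0.00]] + [[-0.00, -0.08], [-0.03, -0.86]]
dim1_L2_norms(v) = [0.99, 0.86]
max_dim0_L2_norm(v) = 0.98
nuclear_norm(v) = 1.86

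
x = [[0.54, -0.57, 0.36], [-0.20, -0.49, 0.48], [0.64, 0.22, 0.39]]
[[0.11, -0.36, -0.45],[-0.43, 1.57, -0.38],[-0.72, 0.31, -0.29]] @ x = [[-0.16, 0.01, -0.31], [-0.79, -0.61, 0.45], [-0.64, 0.19, -0.22]]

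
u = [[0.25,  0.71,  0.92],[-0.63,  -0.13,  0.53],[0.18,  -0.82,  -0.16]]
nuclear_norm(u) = 2.73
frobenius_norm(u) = 1.68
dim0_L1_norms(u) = [1.06, 1.66, 1.61]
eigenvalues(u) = [(0.59+0j), (-0.31+0.97j), (-0.31-0.97j)]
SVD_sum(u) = [[-0.01, 0.82, 0.80], [-0.00, 0.2, 0.2], [0.01, -0.50, -0.49]] + [[0.06, 0.04, -0.04], [-0.58, -0.37, 0.37], [-0.13, -0.08, 0.08]] + [[0.20, -0.15, 0.16],[-0.05, 0.04, -0.04],[0.31, -0.23, 0.24]]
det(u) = 0.61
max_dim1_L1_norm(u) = 1.88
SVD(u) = [[-0.84, -0.1, -0.54], [-0.21, 0.97, 0.13], [0.51, 0.22, -0.83]] @ diag([1.3744260555192704, 0.8052627649937625, 0.5482744725266178]) @ [[0.01, -0.72, -0.70],[-0.74, -0.47, 0.48],[-0.67, 0.51, -0.54]]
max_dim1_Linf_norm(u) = 0.92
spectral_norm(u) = 1.37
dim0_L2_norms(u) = [0.7, 1.09, 1.07]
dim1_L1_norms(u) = [1.88, 1.29, 1.16]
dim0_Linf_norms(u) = [0.63, 0.82, 0.92]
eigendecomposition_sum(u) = [[(0.33-0j),  -0.08-0.00j,  0.35+0.00j],[-0.13+0.00j,  (0.03+0j),  -0.13+0.00j],[(0.22-0j),  -0.05-0.00j,  0.23+0.00j]] + [[(-0.04+0.22j), (0.39+0.2j), (0.29-0.22j)], [-0.25+0.03j, -0.08+0.48j, (0.33+0.23j)], [-0.02-0.20j, -0.38-0.08j, -0.20+0.26j]] + [[-0.04-0.22j, 0.39-0.20j, (0.29+0.22j)], [(-0.25-0.03j), -0.08-0.48j, 0.33-0.23j], [-0.02+0.20j, (-0.38+0.08j), -0.20-0.26j]]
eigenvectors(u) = [[(0.79+0j), (-0.17+0.55j), -0.17-0.55j], [-0.31+0.00j, (-0.64+0j), (-0.64-0j)], [(0.53+0j), (0.02-0.51j), (0.02+0.51j)]]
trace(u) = -0.04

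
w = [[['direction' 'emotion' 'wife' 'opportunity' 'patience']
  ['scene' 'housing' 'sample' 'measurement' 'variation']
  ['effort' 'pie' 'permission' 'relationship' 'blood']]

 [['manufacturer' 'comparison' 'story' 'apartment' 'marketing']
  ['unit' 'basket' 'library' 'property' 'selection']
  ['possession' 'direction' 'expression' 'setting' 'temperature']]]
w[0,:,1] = ['emotion', 'housing', 'pie']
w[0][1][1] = 'housing'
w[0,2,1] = 'pie'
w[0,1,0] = 'scene'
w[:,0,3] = ['opportunity', 'apartment']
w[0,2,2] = 'permission'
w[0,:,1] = ['emotion', 'housing', 'pie']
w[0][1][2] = 'sample'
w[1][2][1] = 'direction'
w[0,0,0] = 'direction'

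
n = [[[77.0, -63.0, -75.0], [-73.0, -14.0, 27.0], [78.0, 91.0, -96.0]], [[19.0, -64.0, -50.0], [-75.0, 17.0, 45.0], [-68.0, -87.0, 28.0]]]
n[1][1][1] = 17.0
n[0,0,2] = -75.0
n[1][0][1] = -64.0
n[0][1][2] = 27.0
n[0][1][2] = 27.0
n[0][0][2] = -75.0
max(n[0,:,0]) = 78.0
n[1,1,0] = -75.0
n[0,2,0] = 78.0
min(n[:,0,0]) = 19.0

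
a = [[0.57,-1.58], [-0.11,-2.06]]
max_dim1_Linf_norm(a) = 2.06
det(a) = -1.35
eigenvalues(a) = [0.63, -2.12]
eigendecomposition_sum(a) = [[0.62, -0.36], [-0.03, 0.01]] + [[-0.05,-1.22],[-0.08,-2.07]]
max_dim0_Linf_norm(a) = 2.06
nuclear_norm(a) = 3.13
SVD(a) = [[0.62, 0.78], [0.78, -0.62]] @ diag([2.609631813276093, 0.5165479640239903]) @ [[0.1, -0.99], [0.99, 0.10]]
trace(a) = -1.49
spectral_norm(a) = 2.61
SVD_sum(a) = [[0.17, -1.62], [0.21, -2.03]] + [[0.40, 0.04], [-0.32, -0.03]]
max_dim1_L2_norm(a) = 2.06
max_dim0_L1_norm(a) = 3.64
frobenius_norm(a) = 2.66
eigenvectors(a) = [[1.0, 0.51], [-0.04, 0.86]]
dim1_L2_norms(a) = [1.68, 2.06]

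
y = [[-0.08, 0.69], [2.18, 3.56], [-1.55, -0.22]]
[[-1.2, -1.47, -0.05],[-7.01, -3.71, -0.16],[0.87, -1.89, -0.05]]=y @ [[-0.31, 1.50, 0.04], [-1.78, -1.96, -0.07]]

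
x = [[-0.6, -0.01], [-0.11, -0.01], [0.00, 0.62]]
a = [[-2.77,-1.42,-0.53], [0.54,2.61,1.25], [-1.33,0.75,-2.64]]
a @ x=[[1.82, -0.29], [-0.61, 0.74], [0.72, -1.63]]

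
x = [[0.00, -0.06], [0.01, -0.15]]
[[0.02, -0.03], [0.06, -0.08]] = x @ [[0.43, -0.34], [-0.34, 0.51]]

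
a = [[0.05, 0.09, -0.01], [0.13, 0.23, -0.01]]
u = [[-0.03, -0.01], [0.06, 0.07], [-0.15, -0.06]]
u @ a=[[-0.00,-0.00,0.00], [0.01,0.02,-0.0], [-0.02,-0.03,0.00]]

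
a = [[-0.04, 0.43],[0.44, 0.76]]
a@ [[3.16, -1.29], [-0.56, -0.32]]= [[-0.37, -0.09],  [0.96, -0.81]]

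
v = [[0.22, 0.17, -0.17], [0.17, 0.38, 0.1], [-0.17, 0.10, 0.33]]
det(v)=-0.001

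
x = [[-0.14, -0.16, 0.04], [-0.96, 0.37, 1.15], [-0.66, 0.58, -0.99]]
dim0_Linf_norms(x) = [0.96, 0.58, 1.15]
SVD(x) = [[-0.05, 0.0, -1.00], [-0.93, 0.36, 0.05], [0.36, 0.93, -0.01]] @ diag([1.5814966054558066, 1.2800842801782073, 0.2003814426847022]) @ [[0.42, -0.08, -0.91], [-0.75, 0.53, -0.39], [0.51, 0.85, 0.16]]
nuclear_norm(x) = 3.06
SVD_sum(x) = [[-0.03, 0.01, 0.07], [-0.61, 0.12, 1.33], [0.24, -0.05, -0.52]] + [[-0.00, 0.0, -0.00], [-0.35, 0.25, -0.18], [-0.9, 0.63, -0.47]] + [[-0.10,-0.17,-0.03], [0.01,0.01,0.00], [-0.00,-0.00,-0.0]]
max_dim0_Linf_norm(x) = 1.15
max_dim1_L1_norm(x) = 2.48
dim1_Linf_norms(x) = [0.16, 1.15, 0.99]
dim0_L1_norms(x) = [1.76, 1.11, 2.18]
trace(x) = -0.76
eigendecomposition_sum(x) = [[0.12, -0.09, -0.05], [-0.84, 0.66, 0.38], [-0.3, 0.23, 0.13]] + [[-0.3, -0.02, -0.06], [-0.37, -0.03, -0.07], [-0.02, -0.0, -0.0]] + [[0.05, -0.05, 0.15],[0.25, -0.26, 0.84],[-0.34, 0.35, -1.12]]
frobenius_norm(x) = 2.04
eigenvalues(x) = [0.91, -0.33, -1.34]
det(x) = 0.41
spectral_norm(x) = 1.58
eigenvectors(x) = [[-0.13, 0.63, -0.11], [0.93, 0.78, -0.60], [0.33, 0.05, 0.80]]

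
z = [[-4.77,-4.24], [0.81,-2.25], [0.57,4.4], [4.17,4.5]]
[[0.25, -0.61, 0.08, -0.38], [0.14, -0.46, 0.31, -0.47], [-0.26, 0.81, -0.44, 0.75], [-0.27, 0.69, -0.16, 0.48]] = z @ [[0.00, -0.04, 0.08, -0.08], [-0.06, 0.19, -0.11, 0.18]]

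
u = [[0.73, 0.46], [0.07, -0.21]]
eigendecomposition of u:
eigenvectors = [[1.00, -0.43], [0.07, 0.9]]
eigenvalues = [0.76, -0.24]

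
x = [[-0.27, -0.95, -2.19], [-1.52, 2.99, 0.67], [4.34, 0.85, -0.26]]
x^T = [[-0.27, -1.52, 4.34], [-0.95, 2.99, 0.85], [-2.19, 0.67, -0.26]]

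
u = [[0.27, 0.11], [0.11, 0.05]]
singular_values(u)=[0.32, 0.0]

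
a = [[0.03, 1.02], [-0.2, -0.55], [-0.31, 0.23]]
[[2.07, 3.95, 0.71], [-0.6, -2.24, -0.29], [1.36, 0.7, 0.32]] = a @ [[-2.81, 0.59, -0.49],[2.11, 3.86, 0.71]]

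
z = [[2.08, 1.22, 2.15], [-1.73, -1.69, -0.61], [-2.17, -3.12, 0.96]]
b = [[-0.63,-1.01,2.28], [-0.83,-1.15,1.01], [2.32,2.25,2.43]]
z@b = [[2.66, 1.33, 11.2], [1.08, 2.32, -7.13], [6.18, 7.94, -5.77]]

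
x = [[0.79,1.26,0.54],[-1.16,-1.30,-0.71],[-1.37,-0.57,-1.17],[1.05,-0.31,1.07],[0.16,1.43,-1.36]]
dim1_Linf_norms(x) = [1.26, 1.3, 1.37, 1.07, 1.43]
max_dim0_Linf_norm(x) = 1.43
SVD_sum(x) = [[1.01, 0.73, 0.76], [-1.26, -0.91, -0.95], [-1.27, -0.92, -0.96], [0.78, 0.57, 0.59], [0.08, 0.06, 0.06]] + [[-0.03,0.42,-0.36], [0.03,-0.34,0.30], [-0.02,0.31,-0.27], [0.06,-0.75,0.65], [-0.11,1.48,-1.27]] + [[-0.18, 0.11, 0.14], [0.07, -0.04, -0.06], [-0.07, 0.04, 0.06], [0.21, -0.12, -0.16], [0.19, -0.11, -0.15]]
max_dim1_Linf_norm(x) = 1.43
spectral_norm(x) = 3.18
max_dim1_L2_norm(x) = 1.98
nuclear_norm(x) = 6.02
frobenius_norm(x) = 3.98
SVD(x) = [[-0.46, 0.24, 0.52],  [0.57, -0.19, -0.2],  [0.58, 0.17, 0.21],  [-0.35, -0.42, -0.6],  [-0.04, 0.83, -0.54]] @ diag([3.182528892103951, 2.3459249748087454, 0.49542493224724815]) @ [[-0.69,-0.50,-0.52], [-0.06,0.76,-0.65], [-0.72,0.42,0.55]]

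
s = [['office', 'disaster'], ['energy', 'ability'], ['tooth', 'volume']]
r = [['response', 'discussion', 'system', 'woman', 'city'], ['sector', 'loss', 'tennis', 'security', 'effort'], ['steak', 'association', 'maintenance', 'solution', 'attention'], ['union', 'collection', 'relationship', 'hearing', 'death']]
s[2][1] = 'volume'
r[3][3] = 'hearing'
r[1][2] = 'tennis'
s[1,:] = ['energy', 'ability']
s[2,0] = 'tooth'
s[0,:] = ['office', 'disaster']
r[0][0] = 'response'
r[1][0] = 'sector'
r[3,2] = 'relationship'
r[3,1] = 'collection'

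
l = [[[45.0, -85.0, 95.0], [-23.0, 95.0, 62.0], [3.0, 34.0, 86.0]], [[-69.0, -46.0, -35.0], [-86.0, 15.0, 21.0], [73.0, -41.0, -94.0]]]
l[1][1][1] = 15.0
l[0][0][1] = -85.0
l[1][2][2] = -94.0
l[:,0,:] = [[45.0, -85.0, 95.0], [-69.0, -46.0, -35.0]]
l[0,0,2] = 95.0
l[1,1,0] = -86.0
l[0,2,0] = 3.0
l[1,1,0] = -86.0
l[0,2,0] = 3.0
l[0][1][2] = 62.0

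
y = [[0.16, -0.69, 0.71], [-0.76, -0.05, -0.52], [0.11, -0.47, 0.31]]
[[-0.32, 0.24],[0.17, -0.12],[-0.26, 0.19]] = y@[[-0.43, 0.31],[0.62, -0.46],[0.25, -0.18]]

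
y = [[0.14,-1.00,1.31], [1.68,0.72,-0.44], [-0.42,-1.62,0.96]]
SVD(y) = [[0.51, 0.55, -0.66], [-0.52, 0.81, 0.27], [0.68, 0.21, 0.70]] @ diag([2.753710529690448, 1.49320007811811, 0.42418374011744214]) @ [[-0.4, -0.72, 0.56], [0.90, -0.20, 0.38], [0.16, -0.66, -0.73]]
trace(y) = 1.82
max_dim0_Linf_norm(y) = 1.68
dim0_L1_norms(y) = [2.24, 3.34, 2.71]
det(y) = -1.74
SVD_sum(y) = [[-0.56, -1.02, 0.8], [0.57, 1.04, -0.81], [-0.75, -1.36, 1.06]] + [[0.74, -0.17, 0.31],[1.09, -0.24, 0.45],[0.28, -0.06, 0.12]] + [[-0.04, 0.18, 0.21], [0.02, -0.08, -0.08], [0.05, -0.20, -0.22]]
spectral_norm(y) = 2.75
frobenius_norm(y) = 3.16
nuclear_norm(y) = 4.67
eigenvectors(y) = [[(-0.61+0j), -0.61-0.00j, -0.31+0.00j], [(-0.06+0.51j), (-0.06-0.51j), 0.68+0.00j], [(-0.52-0.3j), -0.52+0.30j, (0.67+0j)]]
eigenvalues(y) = [(1.15+1.5j), (1.15-1.5j), (-0.49+0j)]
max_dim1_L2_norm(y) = 1.93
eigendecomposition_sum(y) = [[0.12+0.85j, -0.53+0.57j, (0.6-0.19j)], [(0.73-0.02j), 0.43+0.51j, (-0.1-0.52j)], [(-0.32+0.78j), -0.74+0.22j, (0.6+0.14j)]] + [[(0.12-0.85j), -0.53-0.57j, (0.6+0.19j)], [(0.73+0.02j), (0.43-0.51j), (-0.1+0.52j)], [(-0.32-0.78j), (-0.74-0.22j), (0.6-0.14j)]] + [[-0.10+0.00j, 0.07-0.00j, (0.11+0j)], [(0.22-0j), -0.14+0.00j, (-0.25-0j)], [0.22-0.00j, (-0.14+0j), (-0.24-0j)]]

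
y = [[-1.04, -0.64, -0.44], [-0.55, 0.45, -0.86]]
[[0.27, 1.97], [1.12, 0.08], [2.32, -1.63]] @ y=[[-1.36, 0.71, -1.81], [-1.21, -0.68, -0.56], [-1.52, -2.22, 0.38]]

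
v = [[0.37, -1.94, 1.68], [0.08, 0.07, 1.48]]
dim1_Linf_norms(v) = [1.94, 1.48]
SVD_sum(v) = [[0.34, -1.61, 1.96], [0.15, -0.69, 0.84]] + [[0.03, -0.33, -0.28], [-0.07, 0.76, 0.64]]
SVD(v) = [[-0.92,  -0.39], [-0.39,  0.92]] @ diag([2.7829715617151325, 1.086125815310933]) @ [[-0.13, 0.63, -0.76], [-0.07, 0.76, 0.64]]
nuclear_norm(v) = 3.87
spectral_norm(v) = 2.78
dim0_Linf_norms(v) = [0.37, 1.94, 1.68]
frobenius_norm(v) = 2.99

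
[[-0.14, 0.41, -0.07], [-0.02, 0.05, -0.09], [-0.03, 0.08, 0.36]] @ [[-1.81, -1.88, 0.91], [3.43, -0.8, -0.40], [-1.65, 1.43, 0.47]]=[[1.78, -0.16, -0.32], [0.36, -0.13, -0.08], [-0.27, 0.51, 0.11]]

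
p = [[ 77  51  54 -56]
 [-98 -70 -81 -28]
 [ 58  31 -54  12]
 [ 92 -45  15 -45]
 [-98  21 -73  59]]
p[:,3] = [-56, -28, 12, -45, 59]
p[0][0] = 77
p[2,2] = -54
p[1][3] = -28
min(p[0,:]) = -56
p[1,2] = -81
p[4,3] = 59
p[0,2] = 54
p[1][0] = -98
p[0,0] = 77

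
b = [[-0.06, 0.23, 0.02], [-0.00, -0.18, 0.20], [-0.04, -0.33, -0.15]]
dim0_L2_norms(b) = [0.07, 0.44, 0.25]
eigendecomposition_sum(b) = [[(-0.09-0j), (-0.01+0j), (-0.06-0j)], [(0.01+0j), -0j, (0.01+0j)], [0j, 0.00-0.00j, 0j]] + [[(0.02+0j), (0.12+0.05j), 0.04-0.10j], [-0.01+0.02j, (-0.09+0.12j), (0.1+0.07j)], [-0.02-0.00j, (-0.17-0.1j), (-0.08+0.13j)]] + [[(0.02-0j), 0.12-0.05j, 0.04+0.10j], [(-0.01-0.02j), (-0.09-0.12j), 0.10-0.07j], [(-0.02+0j), (-0.17+0.1j), (-0.08-0.13j)]]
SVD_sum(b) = [[0.0, 0.23, 0.03], [-0.0, -0.15, -0.02], [-0.0, -0.34, -0.05]] + [[-0.0, 0.0, -0.02], [0.02, -0.03, 0.22], [-0.01, 0.01, -0.11]] + [[-0.06, -0.00, 0.01], [-0.02, -0.00, 0.0], [-0.03, -0.00, 0.00]]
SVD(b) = [[-0.52, -0.07, -0.85], [0.34, 0.9, -0.28], [0.78, -0.44, -0.44]] @ diag([0.4434517376198497, 0.24672019213097687, 0.06913539756730888]) @ [[-0.00, -0.99, -0.13], [0.09, -0.13, 0.99], [1.00, 0.01, -0.09]]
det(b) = -0.01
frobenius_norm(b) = 0.51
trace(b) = -0.39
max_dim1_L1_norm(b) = 0.52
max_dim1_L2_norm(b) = 0.36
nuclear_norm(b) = 0.76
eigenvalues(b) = [(-0.09+0j), (-0.15+0.25j), (-0.15-0.25j)]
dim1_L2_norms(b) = [0.24, 0.27, 0.36]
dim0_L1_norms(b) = [0.1, 0.74, 0.37]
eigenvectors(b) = [[-0.99+0.00j, (0.47-0.06j), (0.47+0.06j)], [(0.11+0j), -0.06+0.54j, -0.06-0.54j], [0.05+0.00j, -0.69+0.00j, -0.69-0.00j]]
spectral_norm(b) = 0.44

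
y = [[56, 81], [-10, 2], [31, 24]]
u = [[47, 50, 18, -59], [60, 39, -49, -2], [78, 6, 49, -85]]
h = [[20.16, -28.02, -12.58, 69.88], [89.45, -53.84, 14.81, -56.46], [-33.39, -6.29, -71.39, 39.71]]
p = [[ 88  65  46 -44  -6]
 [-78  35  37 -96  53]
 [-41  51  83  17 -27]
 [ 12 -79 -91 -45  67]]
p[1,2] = 37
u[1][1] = 39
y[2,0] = 31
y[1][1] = 2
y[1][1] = 2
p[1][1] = 35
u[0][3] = -59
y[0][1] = 81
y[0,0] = 56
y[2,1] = 24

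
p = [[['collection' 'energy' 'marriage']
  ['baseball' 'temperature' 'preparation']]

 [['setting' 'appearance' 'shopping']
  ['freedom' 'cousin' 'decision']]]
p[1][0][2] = 'shopping'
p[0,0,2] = 'marriage'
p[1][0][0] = 'setting'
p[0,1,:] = ['baseball', 'temperature', 'preparation']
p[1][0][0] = 'setting'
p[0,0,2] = 'marriage'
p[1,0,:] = ['setting', 'appearance', 'shopping']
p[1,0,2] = 'shopping'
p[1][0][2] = 'shopping'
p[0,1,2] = 'preparation'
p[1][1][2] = 'decision'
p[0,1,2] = 'preparation'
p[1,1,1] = 'cousin'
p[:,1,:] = [['baseball', 'temperature', 'preparation'], ['freedom', 'cousin', 'decision']]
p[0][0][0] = 'collection'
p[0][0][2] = 'marriage'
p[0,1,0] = 'baseball'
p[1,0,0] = 'setting'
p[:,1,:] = [['baseball', 'temperature', 'preparation'], ['freedom', 'cousin', 'decision']]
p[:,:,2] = [['marriage', 'preparation'], ['shopping', 'decision']]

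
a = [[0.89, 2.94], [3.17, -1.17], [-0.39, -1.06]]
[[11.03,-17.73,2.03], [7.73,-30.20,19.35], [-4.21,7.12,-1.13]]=a @ [[3.44,  -10.57,  5.72], [2.71,  -2.83,  -1.04]]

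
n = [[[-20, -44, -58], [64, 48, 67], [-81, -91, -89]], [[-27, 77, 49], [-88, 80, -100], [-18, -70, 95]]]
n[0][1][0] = 64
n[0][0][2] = -58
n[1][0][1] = 77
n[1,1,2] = -100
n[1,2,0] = -18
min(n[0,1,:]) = 48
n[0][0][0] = -20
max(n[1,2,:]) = 95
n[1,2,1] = -70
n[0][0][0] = -20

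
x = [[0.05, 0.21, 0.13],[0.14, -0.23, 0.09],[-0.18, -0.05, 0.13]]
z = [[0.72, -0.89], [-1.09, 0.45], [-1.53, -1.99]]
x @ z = [[-0.39, -0.21],[0.21, -0.41],[-0.27, -0.12]]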